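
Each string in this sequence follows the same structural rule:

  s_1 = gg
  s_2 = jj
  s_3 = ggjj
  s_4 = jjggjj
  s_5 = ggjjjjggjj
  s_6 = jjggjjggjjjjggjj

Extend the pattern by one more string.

From term 3 onward, concatenate the second-to-last term with the last: gg·jj = ggjj, jj·ggjj = jjggjj, …
So term 7 is ggjjjjggjj·jjggjjggjjjjggjj.

ggjjjjggjjjjggjjggjjjjggjj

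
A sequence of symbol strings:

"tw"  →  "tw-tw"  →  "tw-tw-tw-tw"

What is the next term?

s(k+1) = s(k)·-·s(k) — each term doubles the last with '-' between the halves.
So the next term is two copies of tw-tw-tw-tw with '-' between the halves.

tw-tw-tw-tw-tw-tw-tw-tw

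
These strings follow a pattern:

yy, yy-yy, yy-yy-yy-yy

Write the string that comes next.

Each string is two copies of the previous one joined by '-'.
One more doubling of yy-yy-yy-yy gives the answer.

yy-yy-yy-yy-yy-yy-yy-yy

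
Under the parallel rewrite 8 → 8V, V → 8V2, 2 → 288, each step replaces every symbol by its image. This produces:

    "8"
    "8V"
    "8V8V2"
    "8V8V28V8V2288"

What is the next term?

8V8V28V8V22888V8V28V8V22882888V8V

Applying the rule to each of the 13 symbols of 8V8V28V8V2288 gives the pieces 8V 8V2 8V 8V2 288 8V 8V2 8V 8V2 288 288 8V 8V, which concatenate to the answer.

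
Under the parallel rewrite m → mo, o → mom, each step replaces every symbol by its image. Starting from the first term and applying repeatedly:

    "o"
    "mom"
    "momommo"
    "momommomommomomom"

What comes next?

Rewriting the 17 symbols of momommomommomomom one by one yields mo mom mo mom mo mo mom mo mom mo mo mom mo mom mo mom mo; concatenated:

momommomommomomommomommomomommomommomommo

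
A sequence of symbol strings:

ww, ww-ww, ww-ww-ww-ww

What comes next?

Every step duplicates the string with '-' between the halves.
One more doubling of ww-ww-ww-ww gives the answer.

ww-ww-ww-ww-ww-ww-ww-ww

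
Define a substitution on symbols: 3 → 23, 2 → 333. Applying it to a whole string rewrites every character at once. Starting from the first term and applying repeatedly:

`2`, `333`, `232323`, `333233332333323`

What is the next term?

232323333232323233332323232333323

Applying the rule to each of the 15 symbols of 333233332333323 gives the pieces 23 23 23 333 23 23 23 23 333 23 23 23 23 333 23, which concatenate to the answer.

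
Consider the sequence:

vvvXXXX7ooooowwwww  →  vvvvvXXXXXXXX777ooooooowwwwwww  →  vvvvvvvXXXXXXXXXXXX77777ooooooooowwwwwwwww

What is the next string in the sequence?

vvvvvvvvvXXXXXXXXXXXXXXXX7777777ooooooooooowwwwwwwwwww

Reading off run lengths: v runs 3, 5, 7; X runs 4, 8, 12; 7 runs 1, 3, 5; o runs 5, 7, 9; w runs 5, 7, 9 — each is linear in n (n = 1, 2, …).
For the next term, n = 4, so the run lengths are 9, 16, 7, 11, 11.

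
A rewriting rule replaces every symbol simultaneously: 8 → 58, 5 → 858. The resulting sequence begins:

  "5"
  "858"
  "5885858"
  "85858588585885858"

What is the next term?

58858588585885858588585885858588585885858

φ(85858588585885858) expands symbol-by-symbol to 58 858 58 858 58 858 58 58 858 58 858 58 58 858 58 858 58; joining the 17 pieces gives the next term.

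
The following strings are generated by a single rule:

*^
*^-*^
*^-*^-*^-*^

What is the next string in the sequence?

Every step duplicates the string with '-' between the halves.
So the next term is two copies of *^-*^-*^-*^ with '-' between the halves.

*^-*^-*^-*^-*^-*^-*^-*^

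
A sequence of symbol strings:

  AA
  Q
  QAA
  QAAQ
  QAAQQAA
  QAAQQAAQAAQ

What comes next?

Each term (from the third on) is the previous term followed by the one before it: term 3 = Q·AA = QAA.
So term 7 is QAAQQAAQAAQ·QAAQQAA.

QAAQQAAQAAQQAAQQAA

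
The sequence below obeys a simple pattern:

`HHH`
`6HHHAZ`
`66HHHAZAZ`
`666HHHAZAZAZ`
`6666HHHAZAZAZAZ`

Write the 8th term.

Every step adds 6 to the front and AZ to the end of the previous string.
From 6666HHHAZAZAZAZ, 3 further steps: 6666HHHAZAZAZAZ → 66666HHHAZAZAZAZAZ → 666666HHHAZAZAZAZAZAZ → (answer).

6666666HHHAZAZAZAZAZAZAZ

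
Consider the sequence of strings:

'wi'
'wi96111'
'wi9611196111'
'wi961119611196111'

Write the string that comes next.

wi96111961119611196111

Every step adds 96111 to the end: s(k+1) = s(k)·96111.
So the next term is wi961119611196111·96111.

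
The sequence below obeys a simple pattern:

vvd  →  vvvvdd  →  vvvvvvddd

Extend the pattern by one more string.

Each string has the form v^{2n} d^{n} (n = 1, 2, …).
At n = 4 the blocks have lengths 8, 4.

vvvvvvvvdddd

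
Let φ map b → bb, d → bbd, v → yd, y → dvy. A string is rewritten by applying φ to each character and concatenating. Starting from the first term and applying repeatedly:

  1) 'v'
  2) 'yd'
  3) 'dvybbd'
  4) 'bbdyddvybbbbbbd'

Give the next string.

Applying the rule to each of the 15 symbols of bbdyddvybbbbbbd gives the pieces bb bb bbd dvy bbd bbd yd dvy bb bb bb bb bb bb bbd, which concatenate to the answer.

bbbbbbddvybbdbbdyddvybbbbbbbbbbbbbbd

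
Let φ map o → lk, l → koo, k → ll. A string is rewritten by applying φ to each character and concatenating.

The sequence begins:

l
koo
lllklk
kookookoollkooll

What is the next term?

lllklklllklklllklkkookoolllklkkookoo

φ(kookookoollkooll) expands symbol-by-symbol to ll lk lk ll lk lk ll lk lk koo koo ll lk lk koo koo; joining the 16 pieces gives the next term.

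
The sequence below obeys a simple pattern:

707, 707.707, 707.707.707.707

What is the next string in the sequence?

s(k+1) = s(k)·.·s(k) — each term doubles the last with '.' between the halves.
So the next term is two copies of 707.707.707.707 with '.' between the halves.

707.707.707.707.707.707.707.707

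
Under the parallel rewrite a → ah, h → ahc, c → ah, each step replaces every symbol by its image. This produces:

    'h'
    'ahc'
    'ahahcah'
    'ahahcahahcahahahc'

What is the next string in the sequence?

Rewriting the 17 symbols of ahahcahahcahahahc one by one yields ah ahc ah ahc ah ah ahc ah ahc ah ah ahc ah ahc ah ahc ah; concatenated:

ahahcahahcahahahcahahcahahahcahahcahahcah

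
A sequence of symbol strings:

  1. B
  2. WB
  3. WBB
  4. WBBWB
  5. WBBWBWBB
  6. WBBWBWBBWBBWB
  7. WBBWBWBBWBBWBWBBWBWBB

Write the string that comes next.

This is a Fibonacci-style word recurrence s(k) = s(k−1)·s(k−2): e.g. WB·B = WBB.
Continuing: WBBWBWBBWBBWBWBBWBWBB · WBBWBWBBWBBWB gives term 8.

WBBWBWBBWBBWBWBBWBWBBWBBWBWBBWBBWB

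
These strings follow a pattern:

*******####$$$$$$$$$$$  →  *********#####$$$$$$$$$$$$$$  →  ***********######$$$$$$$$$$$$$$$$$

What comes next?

Term n consists of 2n+1 *'s, followed by n+1 #'s, followed by 3n+2 $'s, where the shown terms are n = 3, 4, 5.
For the next term, n = 6, so the run lengths are 13, 7, 20.

*************#######$$$$$$$$$$$$$$$$$$$$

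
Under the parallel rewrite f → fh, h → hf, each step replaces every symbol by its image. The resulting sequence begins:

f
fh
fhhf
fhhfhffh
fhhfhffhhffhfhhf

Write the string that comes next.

Rewriting the 16 symbols of fhhfhffhhffhfhhf one by one yields fh hf hf fh hf fh fh hf hf fh fh hf fh hf hf fh; concatenated:

fhhfhffhhffhfhhfhffhfhhffhhfhffh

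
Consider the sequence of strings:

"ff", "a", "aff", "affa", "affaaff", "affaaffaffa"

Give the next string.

From term 3 onward, concatenate the last term with the second-to-last: a·ff = aff, aff·a = affa, …
Continuing: affaaffaffa · affaaff gives term 7.

affaaffaffaaffaaff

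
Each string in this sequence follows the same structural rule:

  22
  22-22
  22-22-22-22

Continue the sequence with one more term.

s(k+1) = s(k)·-·s(k) — each term doubles the last with '-' between the halves.
Doubling 22-22-22-22 with '-' between the halves:

22-22-22-22-22-22-22-22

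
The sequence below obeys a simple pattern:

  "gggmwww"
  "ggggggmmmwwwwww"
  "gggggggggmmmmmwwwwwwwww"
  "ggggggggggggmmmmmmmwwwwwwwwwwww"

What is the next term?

gggggggggggggggmmmmmmmmmwwwwwwwwwwwwwww

The n-th term is 3n g's then 2n-1 m's then 3n w's (n = 1, 2, …).
For the next term, n = 5, so the run lengths are 15, 9, 15.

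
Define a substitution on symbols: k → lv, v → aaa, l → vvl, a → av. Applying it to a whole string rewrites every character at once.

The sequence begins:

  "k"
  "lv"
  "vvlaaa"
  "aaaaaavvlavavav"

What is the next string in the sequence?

Rewriting the 15 symbols of aaaaaavvlavavav one by one yields av av av av av av aaa aaa vvl av aaa av aaa av aaa; concatenated:

avavavavavavaaaaaavvlavaaaavaaaavaaa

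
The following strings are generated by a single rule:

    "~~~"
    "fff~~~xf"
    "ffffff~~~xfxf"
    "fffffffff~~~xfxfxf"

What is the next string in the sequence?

ffffffffffff~~~xfxfxfxf

Every step adds fff to the front and xf to the end of the previous string.
One more step from fffffffff~~~xfxfxf gives the answer.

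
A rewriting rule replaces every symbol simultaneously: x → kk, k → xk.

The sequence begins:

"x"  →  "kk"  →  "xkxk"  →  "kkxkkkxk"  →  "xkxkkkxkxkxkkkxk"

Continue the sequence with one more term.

kkxkkkxkxkxkkkxkkkxkkkxkxkxkkkxk

φ(xkxkkkxkxkxkkkxk) expands symbol-by-symbol to kk xk kk xk xk xk kk xk kk xk kk xk xk xk kk xk; joining the 16 pieces gives the next term.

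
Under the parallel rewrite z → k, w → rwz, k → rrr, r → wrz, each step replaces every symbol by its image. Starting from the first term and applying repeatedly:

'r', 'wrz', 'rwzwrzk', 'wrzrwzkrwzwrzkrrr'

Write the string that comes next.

Applying the rule to each of the 17 symbols of wrzrwzkrwzwrzkrrr gives the pieces rwz wrz k wrz rwz k rrr wrz rwz k rwz wrz k rrr wrz wrz wrz, which concatenate to the answer.

rwzwrzkwrzrwzkrrrwrzrwzkrwzwrzkrrrwrzwrzwrz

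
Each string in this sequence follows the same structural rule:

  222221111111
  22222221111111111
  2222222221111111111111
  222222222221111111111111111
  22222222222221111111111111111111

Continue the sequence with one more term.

2222222222222221111111111111111111111

The n-th term is 2n+1 2's then 3n+1 1's, where the shown terms are n = 2, 3, 4, 5, 6.
For the next term, n = 7, so the run lengths are 15, 22.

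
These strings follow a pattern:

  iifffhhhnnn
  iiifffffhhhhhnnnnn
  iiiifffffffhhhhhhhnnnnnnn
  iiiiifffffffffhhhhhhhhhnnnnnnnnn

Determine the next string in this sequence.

iiiiiifffffffffffhhhhhhhhhhhnnnnnnnnnnn

Each string has the form i^{n+1} f^{2n+1} h^{2n+1} n^{2n+1} (n = 1, 2, …).
At n = 5 the blocks have lengths 6, 11, 11, 11.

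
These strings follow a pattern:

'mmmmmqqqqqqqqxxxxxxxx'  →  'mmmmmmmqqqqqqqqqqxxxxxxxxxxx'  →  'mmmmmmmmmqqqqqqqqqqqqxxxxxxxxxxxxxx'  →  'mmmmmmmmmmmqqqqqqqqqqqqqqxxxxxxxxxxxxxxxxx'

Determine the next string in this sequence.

mmmmmmmmmmmmmqqqqqqqqqqqqqqqqxxxxxxxxxxxxxxxxxxxx

Each string has the form m^{2n-1} q^{2n+2} x^{3n-1}, where the shown terms are n = 3, 4, 5, 6.
Setting n = 7 gives 13, 16, 20 characters in each block.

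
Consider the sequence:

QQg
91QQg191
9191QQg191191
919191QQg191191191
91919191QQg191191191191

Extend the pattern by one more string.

9191919191QQg191191191191191

s(k+1) = 91·s(k)·191, so each term gains 91 as a prefix and 191 as a suffix.
One more step from 91919191QQg191191191191 gives the answer.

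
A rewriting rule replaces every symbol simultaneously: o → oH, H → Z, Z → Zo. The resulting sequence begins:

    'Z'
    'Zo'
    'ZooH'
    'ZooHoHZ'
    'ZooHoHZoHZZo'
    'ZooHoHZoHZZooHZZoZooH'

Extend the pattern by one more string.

Applying the rule to each of the 21 symbols of ZooHoHZoHZZooHZZoZooH gives the pieces Zo oH oH Z oH Z Zo oH Z Zo Zo oH oH Z Zo Zo oH Zo oH oH Z, which concatenate to the answer.

ZooHoHZoHZZooHZZoZooHoHZZoZooHZooHoHZ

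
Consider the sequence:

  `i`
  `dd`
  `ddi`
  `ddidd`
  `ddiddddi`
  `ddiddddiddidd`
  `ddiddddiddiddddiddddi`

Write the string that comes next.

ddiddddiddiddddiddddiddiddddiddidd

This is a Fibonacci-style word recurrence s(k) = s(k−1)·s(k−2): e.g. dd·i = ddi.
Continuing: ddiddddiddiddddiddddi · ddiddddiddidd gives term 8.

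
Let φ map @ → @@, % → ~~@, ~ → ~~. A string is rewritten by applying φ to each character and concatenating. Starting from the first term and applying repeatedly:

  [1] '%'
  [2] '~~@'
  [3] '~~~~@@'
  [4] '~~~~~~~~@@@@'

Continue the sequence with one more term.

Rewriting each symbol of ~~~~~~~~@@@@: ~→~~, ~→~~, ~→~~, ~→~~, ~→~~, ~→~~, ~→~~, ~→~~, @→@@, @→@@, @→@@, @→@@, which concatenates to ~~ ~~ ~~ ~~ ~~ ~~ ~~ ~~ @@ @@ @@ @@.

~~~~~~~~~~~~~~~~@@@@@@@@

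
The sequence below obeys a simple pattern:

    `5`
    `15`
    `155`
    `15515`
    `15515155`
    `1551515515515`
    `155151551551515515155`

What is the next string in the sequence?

1551515515515155151551551515515515

Each term (from the third on) is the previous term followed by the one before it: term 3 = 15·5 = 155.
Continuing: 155151551551515515155 · 1551515515515 gives term 8.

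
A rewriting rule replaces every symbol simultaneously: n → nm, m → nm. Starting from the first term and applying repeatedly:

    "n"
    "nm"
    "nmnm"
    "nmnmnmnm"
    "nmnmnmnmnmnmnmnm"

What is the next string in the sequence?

Replace each of the 16 characters of nmnmnmnmnmnmnmnm in place — nm nm nm nm nm nm nm nm nm nm nm nm nm nm nm nm — and concatenate.

nmnmnmnmnmnmnmnmnmnmnmnmnmnmnmnm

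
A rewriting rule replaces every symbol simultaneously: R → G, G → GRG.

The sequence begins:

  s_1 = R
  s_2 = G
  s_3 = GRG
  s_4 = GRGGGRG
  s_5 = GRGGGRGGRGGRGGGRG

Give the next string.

GRGGGRGGRGGRGGGRGGRGGGRGGRGGGRGGRGGRGGGRG

Applying the rule to each of the 17 symbols of GRGGGRGGRGGRGGGRG gives the pieces GRG G GRG GRG GRG G GRG GRG G GRG GRG G GRG GRG GRG G GRG, which concatenate to the answer.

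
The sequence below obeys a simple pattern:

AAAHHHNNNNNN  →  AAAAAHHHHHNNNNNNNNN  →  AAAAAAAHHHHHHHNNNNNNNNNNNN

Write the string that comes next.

Each string has the form A^{2n+1} H^{2n+1} N^{3n+3} (n = 1, 2, …).
For the next term, n = 4, so the run lengths are 9, 9, 15.

AAAAAAAAAHHHHHHHHHNNNNNNNNNNNNNNN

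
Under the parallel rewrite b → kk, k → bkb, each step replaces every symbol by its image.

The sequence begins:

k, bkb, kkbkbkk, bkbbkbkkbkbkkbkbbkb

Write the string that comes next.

kkbkbkkkkbkbkkbkbbkbkkbkbkkbkbbkbkkbkbkkkkbkbkk

Replace each of the 19 characters of bkbbkbkkbkbkkbkbbkb in place — kk bkb kk kk bkb kk bkb bkb kk bkb kk bkb bkb kk bkb kk kk bkb kk — and concatenate.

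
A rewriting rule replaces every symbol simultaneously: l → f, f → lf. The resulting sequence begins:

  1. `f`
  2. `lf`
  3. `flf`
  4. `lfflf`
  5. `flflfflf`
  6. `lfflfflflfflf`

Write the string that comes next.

flflfflflfflfflflfflf

φ(lfflfflflfflf) expands symbol-by-symbol to f lf lf f lf lf f lf f lf lf f lf; joining the 13 pieces gives the next term.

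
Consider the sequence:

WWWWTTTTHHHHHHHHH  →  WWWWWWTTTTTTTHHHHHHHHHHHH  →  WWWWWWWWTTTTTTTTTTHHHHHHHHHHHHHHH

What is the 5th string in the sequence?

Term n consists of 2n W's, followed by 3n-2 T's, followed by 3n+3 H's, where the shown terms are n = 2, 3, 4.
For term 5, n = 6, so the run lengths are 12, 16, 21.

WWWWWWWWWWWWTTTTTTTTTTTTTTTTHHHHHHHHHHHHHHHHHHHHH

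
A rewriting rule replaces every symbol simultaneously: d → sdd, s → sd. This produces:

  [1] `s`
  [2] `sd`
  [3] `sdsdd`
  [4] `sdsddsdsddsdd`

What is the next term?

sdsddsdsddsddsdsddsdsddsddsdsddsdd

Replace each of the 13 characters of sdsddsdsddsdd in place — sd sdd sd sdd sdd sd sdd sd sdd sdd sd sdd sdd — and concatenate.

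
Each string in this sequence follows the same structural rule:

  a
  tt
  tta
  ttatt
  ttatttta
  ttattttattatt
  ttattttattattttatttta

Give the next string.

ttattttattattttattttattattttattatt

This is a Fibonacci-style word recurrence s(k) = s(k−1)·s(k−2): e.g. tt·a = tta.
Continuing: ttattttattattttatttta · ttattttattatt gives term 8.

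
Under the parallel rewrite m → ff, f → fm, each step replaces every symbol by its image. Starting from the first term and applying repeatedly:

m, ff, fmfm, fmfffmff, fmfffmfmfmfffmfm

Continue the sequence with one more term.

fmfffmfmfmfffmfffmfffmfmfmfffmff

Replace each of the 16 characters of fmfffmfmfmfffmfm in place — fm ff fm fm fm ff fm ff fm ff fm fm fm ff fm ff — and concatenate.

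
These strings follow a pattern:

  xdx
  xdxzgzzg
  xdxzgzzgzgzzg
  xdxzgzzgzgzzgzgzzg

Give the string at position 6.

xdxzgzzgzgzzgzgzzgzgzzgzgzzg

The strings grow by a fixed suffix zgzzg each time.
From xdxzgzzgzgzzgzgzzg, 2 further steps: xdxzgzzgzgzzgzgzzg → xdxzgzzgzgzzgzgzzgzgzzg → (answer).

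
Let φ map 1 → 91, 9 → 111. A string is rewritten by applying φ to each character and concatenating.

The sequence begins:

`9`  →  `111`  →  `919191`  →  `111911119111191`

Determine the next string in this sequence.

Applying the rule to each of the 15 symbols of 111911119111191 gives the pieces 91 91 91 111 91 91 91 91 111 91 91 91 91 111 91, which concatenate to the answer.

919191111919191911119191919111191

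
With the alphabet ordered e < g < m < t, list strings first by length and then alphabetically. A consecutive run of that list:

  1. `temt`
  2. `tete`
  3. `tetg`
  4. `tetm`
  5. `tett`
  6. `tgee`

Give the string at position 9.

Stepping forward 3 times from tgee: tgee → tgeg → tgem, then the target.

tget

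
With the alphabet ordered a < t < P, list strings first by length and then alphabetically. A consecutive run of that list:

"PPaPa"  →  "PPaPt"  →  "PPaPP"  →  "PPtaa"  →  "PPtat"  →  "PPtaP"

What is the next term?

Find the rightmost character of PPtaP below P, bump it to the next letter, and reset everything to its right to a.

PPtta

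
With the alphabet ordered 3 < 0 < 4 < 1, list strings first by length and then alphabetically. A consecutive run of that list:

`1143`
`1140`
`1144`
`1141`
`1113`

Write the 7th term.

1114

Stepping forward 2 times from 1113: 1113 → 1110, then the target.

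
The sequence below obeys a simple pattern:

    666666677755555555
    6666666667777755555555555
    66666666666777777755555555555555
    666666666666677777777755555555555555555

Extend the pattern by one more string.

Term n consists of 2n+3 6's, followed by 2n-1 7's, followed by 3n+2 5's, where the shown terms are n = 2, 3, 4, 5.
Setting n = 6 gives 15, 11, 20 characters in each block.

6666666666666667777777777755555555555555555555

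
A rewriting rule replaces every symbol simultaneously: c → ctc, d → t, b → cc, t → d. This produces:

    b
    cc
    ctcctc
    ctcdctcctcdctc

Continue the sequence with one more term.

Replace each of the 14 characters of ctcdctcctcdctc in place — ctc d ctc t ctc d ctc ctc d ctc t ctc d ctc — and concatenate.

ctcdctctctcdctcctcdctctctcdctc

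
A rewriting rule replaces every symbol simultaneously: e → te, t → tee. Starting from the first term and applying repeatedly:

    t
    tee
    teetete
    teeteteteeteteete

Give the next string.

Rewriting the 17 symbols of teeteteteeteteete one by one yields tee te te tee te tee te tee te te tee te tee te te tee te; concatenated:

teeteteteeteteeteteeteteteeteteeteteteete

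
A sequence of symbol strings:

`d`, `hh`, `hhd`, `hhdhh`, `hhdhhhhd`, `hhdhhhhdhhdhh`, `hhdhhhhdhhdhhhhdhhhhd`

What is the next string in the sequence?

From term 3 onward, concatenate the last term with the second-to-last: hh·d = hhd, hhd·hh = hhdhh, …
The next term joins hhdhhhhdhhdhhhhdhhhhd and hhdhhhhdhhdhh.

hhdhhhhdhhdhhhhdhhhhdhhdhhhhdhhdhh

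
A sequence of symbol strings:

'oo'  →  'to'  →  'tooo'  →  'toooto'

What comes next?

From term 3 onward, concatenate the last term with the second-to-last: to·oo = tooo, tooo·to = toooto, …
Continuing: toooto · tooo gives term 5.

tooototooo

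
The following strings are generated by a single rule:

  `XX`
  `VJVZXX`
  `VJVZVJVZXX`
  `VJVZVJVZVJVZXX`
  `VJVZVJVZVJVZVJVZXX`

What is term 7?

VJVZVJVZVJVZVJVZVJVZVJVZXX

Each term is the previous one with VJVZ prepended.
From VJVZVJVZVJVZVJVZXX, 2 further steps: VJVZVJVZVJVZVJVZXX → VJVZVJVZVJVZVJVZVJVZXX → (answer).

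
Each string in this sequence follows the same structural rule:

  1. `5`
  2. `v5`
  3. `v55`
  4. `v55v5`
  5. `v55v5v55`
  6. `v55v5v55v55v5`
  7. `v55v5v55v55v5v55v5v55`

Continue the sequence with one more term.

v55v5v55v55v5v55v5v55v55v5v55v55v5

This is a Fibonacci-style word recurrence s(k) = s(k−1)·s(k−2): e.g. v5·5 = v55.
The next term joins v55v5v55v55v5v55v5v55 and v55v5v55v55v5.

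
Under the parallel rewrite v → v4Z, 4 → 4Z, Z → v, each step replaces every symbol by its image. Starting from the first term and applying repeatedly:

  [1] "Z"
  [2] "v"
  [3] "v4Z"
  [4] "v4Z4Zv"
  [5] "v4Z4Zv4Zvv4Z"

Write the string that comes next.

v4Z4Zv4Zvv4Z4Zvv4Zv4Z4Zv

Rewriting each symbol of v4Z4Zv4Zvv4Z: v→v4Z, 4→4Z, Z→v, 4→4Z, Z→v, v→v4Z, 4→4Z, Z→v, v→v4Z, v→v4Z, 4→4Z, Z→v, which concatenates to v4Z 4Z v 4Z v v4Z 4Z v v4Z v4Z 4Z v.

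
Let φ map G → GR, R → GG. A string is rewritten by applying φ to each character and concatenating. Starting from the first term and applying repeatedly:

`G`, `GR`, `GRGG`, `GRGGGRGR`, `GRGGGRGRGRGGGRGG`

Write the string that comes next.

Replace each of the 16 characters of GRGGGRGRGRGGGRGG in place — GR GG GR GR GR GG GR GG GR GG GR GR GR GG GR GR — and concatenate.

GRGGGRGRGRGGGRGGGRGGGRGRGRGGGRGR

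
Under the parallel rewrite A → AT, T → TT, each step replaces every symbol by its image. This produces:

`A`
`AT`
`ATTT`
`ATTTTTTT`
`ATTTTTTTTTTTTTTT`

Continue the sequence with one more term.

Applying the rule to each of the 16 symbols of ATTTTTTTTTTTTTTT gives the pieces AT TT TT TT TT TT TT TT TT TT TT TT TT TT TT TT, which concatenate to the answer.

ATTTTTTTTTTTTTTTTTTTTTTTTTTTTTTT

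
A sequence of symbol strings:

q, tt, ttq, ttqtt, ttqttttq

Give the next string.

ttqttttqttqtt

Each term (from the third on) is the previous term followed by the one before it: term 3 = tt·q = ttq.
Continuing: ttqttttq · ttqtt gives term 6.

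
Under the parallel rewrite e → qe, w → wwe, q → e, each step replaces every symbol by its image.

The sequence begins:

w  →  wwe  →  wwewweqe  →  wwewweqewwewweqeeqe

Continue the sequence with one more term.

Applying the rule to each of the 19 symbols of wwewweqewwewweqeeqe gives the pieces wwe wwe qe wwe wwe qe e qe wwe wwe qe wwe wwe qe e qe qe e qe, which concatenate to the answer.

wwewweqewwewweqeeqewwewweqewwewweqeeqeqeeqe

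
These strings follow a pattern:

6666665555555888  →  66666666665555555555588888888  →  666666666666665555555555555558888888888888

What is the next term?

Term n consists of 4n+2 6's, followed by 4n+3 5's, followed by 5n-2 8's (n = 1, 2, …).
Setting n = 4 gives 18, 19, 18 characters in each block.

6666666666666666665555555555555555555888888888888888888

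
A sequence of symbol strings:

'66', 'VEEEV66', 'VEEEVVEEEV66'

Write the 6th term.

VEEEVVEEEVVEEEVVEEEVVEEEV66

The strings grow by a fixed prefix VEEEV each time.
From VEEEVVEEEV66, 3 further steps: VEEEVVEEEV66 → VEEEVVEEEVVEEEV66 → VEEEVVEEEVVEEEVVEEEV66 → (answer).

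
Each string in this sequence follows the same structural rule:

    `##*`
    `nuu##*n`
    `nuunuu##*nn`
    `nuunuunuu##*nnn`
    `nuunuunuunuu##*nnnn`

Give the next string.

s(k+1) = nuu·s(k)·n, so each term gains nuu as a prefix and n as a suffix.
One more step from nuunuunuunuu##*nnnn gives the answer.

nuunuunuunuunuu##*nnnnn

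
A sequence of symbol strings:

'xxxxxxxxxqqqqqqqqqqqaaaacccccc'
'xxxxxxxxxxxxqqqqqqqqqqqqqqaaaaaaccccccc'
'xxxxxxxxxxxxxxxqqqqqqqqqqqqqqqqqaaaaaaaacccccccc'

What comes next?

Reading off run lengths: x runs 9, 12, 15; q runs 11, 14, 17; a runs 4, 6, 8; c runs 6, 7, 8 — each is linear in n, where the shown terms are n = 3, 4, 5.
At n = 6 the blocks have lengths 18, 20, 10, 9.

xxxxxxxxxxxxxxxxxxqqqqqqqqqqqqqqqqqqqqaaaaaaaaaaccccccccc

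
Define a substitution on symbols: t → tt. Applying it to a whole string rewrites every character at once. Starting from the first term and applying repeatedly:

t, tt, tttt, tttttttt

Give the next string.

tttttttttttttttt

Expanding tttttttt: t→tt, t→tt, t→tt, t→tt, t→tt, t→tt, t→tt, t→tt. Concatenated: tt tt tt tt tt tt tt tt.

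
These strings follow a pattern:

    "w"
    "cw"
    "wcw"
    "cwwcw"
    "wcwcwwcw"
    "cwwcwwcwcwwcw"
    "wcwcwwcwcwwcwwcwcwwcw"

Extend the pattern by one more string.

cwwcwwcwcwwcwwcwcwwcwcwwcwwcwcwwcw

This is a Fibonacci-style word recurrence s(k) = s(k−2)·s(k−1): e.g. w·cw = wcw.
So term 8 is cwwcwwcwcwwcw·wcwcwwcwcwwcwwcwcwwcw.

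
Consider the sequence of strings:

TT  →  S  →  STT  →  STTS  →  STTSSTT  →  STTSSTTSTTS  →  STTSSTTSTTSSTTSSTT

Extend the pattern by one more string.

This is a Fibonacci-style word recurrence s(k) = s(k−1)·s(k−2): e.g. S·TT = STT.
Continuing: STTSSTTSTTSSTTSSTT · STTSSTTSTTS gives term 8.

STTSSTTSTTSSTTSSTTSTTSSTTSTTS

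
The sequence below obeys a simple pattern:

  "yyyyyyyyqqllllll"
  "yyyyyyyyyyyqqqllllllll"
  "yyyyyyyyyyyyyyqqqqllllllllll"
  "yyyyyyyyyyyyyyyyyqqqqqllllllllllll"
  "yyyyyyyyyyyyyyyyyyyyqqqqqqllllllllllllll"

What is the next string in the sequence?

The n-th term is 3n+2 y's then n q's then 2n+2 l's, where the shown terms are n = 2, 3, 4, 5, 6.
For the next term, n = 7, so the run lengths are 23, 7, 16.

yyyyyyyyyyyyyyyyyyyyyyyqqqqqqqllllllllllllllll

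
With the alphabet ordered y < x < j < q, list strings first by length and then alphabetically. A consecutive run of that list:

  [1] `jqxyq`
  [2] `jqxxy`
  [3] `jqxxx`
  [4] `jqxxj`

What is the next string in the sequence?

Treat jqxxj as a base-4 numeral over the given alphabet and add one, carrying through any trailing q's.

jqxxq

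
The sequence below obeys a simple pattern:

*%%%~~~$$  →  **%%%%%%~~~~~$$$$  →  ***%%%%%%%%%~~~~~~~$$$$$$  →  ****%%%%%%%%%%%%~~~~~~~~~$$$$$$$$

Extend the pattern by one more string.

Each string has the form *^{n} %^{3n} ~^{2n+1} $^{2n} (n = 1, 2, …).
At n = 5 the blocks have lengths 5, 15, 11, 10.

*****%%%%%%%%%%%%%%%~~~~~~~~~~~$$$$$$$$$$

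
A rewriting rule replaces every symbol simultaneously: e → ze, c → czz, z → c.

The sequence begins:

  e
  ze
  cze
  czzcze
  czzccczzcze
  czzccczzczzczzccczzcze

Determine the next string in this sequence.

Rewriting the 22 symbols of czzccczzczzczzccczzcze one by one yields czz c c czz czz czz c c czz c c czz c c czz czz czz c c czz c ze; concatenated:

czzccczzczzczzccczzccczzccczzczzczzccczzcze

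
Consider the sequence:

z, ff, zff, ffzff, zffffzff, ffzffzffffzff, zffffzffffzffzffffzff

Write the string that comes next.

ffzffzffffzffzffffzffffzffzffffzff

From term 3 onward, concatenate the second-to-last term with the last: z·ff = zff, ff·zff = ffzff, …
The next term joins ffzffzffffzff and zffffzffffzffzffffzff.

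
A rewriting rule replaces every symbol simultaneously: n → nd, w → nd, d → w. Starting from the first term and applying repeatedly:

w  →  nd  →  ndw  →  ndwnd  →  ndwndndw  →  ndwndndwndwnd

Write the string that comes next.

ndwndndwndwndndwndndw

Applying the rule to each of the 13 symbols of ndwndndwndwnd gives the pieces nd w nd nd w nd w nd nd w nd nd w, which concatenate to the answer.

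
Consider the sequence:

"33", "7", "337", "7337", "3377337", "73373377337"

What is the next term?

337733773373377337

Each term (from the third on) is the two preceding terms concatenated in order: term 3 = 33·7 = 337.
So term 7 is 3377337·73373377337.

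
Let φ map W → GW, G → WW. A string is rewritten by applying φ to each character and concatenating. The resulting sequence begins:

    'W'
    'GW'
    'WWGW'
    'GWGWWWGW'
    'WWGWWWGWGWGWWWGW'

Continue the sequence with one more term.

Replace each of the 16 characters of WWGWWWGWGWGWWWGW in place — GW GW WW GW GW GW WW GW WW GW WW GW GW GW WW GW — and concatenate.

GWGWWWGWGWGWWWGWWWGWWWGWGWGWWWGW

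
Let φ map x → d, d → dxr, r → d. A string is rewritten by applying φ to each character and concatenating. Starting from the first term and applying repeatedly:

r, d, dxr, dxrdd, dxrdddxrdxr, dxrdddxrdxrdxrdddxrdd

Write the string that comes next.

φ(dxrdddxrdxrdxrdddxrdd) expands symbol-by-symbol to dxr d d dxr dxr dxr d d dxr d d dxr d d dxr dxr dxr d d dxr dxr; joining the 21 pieces gives the next term.

dxrdddxrdxrdxrdddxrdddxrdddxrdxrdxrdddxrdxr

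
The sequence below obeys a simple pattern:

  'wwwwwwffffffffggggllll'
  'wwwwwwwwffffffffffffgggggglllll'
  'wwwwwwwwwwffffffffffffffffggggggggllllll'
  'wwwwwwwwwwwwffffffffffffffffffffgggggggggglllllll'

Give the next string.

wwwwwwwwwwwwwwffffffffffffffffffffffffggggggggggggllllllll

Reading off run lengths: w runs 6, 8, 10, 12; f runs 8, 12, 16, 20; g runs 4, 6, 8, 10; l runs 4, 5, 6, 7 — each is linear in n, where the shown terms are n = 2, 3, 4, 5.
For the next term, n = 6, so the run lengths are 14, 24, 12, 8.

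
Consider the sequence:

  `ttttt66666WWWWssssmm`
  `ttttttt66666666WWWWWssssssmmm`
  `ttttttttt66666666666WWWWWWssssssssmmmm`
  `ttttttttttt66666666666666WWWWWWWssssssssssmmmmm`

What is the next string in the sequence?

Reading off run lengths: t runs 5, 7, 9, 11; 6 runs 5, 8, 11, 14; W runs 4, 5, 6, 7; s runs 4, 6, 8, 10; m runs 2, 3, 4, 5 — each is linear in n (n = 1, 2, …).
At n = 5 the blocks have lengths 13, 17, 8, 12, 6.

ttttttttttttt66666666666666666WWWWWWWWssssssssssssmmmmmm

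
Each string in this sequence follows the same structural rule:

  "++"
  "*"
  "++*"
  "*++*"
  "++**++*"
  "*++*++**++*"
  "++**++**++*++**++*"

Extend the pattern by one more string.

From term 3 onward, concatenate the second-to-last term with the last: ++·* = ++*, *·++* = *++*, …
Continuing: *++*++**++* · ++**++**++*++**++* gives term 8.

*++*++**++*++**++**++*++**++*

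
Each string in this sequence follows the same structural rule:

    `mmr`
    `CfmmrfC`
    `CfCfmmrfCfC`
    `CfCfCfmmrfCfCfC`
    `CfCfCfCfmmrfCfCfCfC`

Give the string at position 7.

s(k+1) = Cf·s(k)·fC, so each term gains Cf as a prefix and fC as a suffix.
From CfCfCfCfmmrfCfCfCfC, 2 further steps: CfCfCfCfmmrfCfCfCfC → CfCfCfCfCfmmrfCfCfCfCfC → (answer).

CfCfCfCfCfCfmmrfCfCfCfCfCfC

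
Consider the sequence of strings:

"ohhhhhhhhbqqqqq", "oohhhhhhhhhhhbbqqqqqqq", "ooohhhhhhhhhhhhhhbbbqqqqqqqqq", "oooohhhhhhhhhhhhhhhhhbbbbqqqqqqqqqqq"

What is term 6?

oooooohhhhhhhhhhhhhhhhhhhhhhhbbbbbbqqqqqqqqqqqqqqq

Reading off run lengths: o runs 1, 2, 3, 4; h runs 8, 11, 14, 17; b runs 1, 2, 3, 4; q runs 5, 7, 9, 11 — each is linear in n, where the shown terms are n = 2, 3, 4, 5.
For term 6, n = 7, so the run lengths are 6, 23, 6, 15.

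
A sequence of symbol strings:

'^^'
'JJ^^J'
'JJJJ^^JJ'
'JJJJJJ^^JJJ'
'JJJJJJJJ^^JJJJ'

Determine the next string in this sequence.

JJJJJJJJJJ^^JJJJJ

s(k+1) = JJ·s(k)·J, so each term gains JJ as a prefix and J as a suffix.
One more step from JJJJJJJJ^^JJJJ gives the answer.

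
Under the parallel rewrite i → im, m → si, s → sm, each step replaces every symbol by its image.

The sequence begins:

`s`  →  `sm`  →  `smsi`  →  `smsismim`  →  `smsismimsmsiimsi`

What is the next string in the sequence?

φ(smsismimsmsiimsi) expands symbol-by-symbol to sm si sm im sm si im si sm si sm im im si sm im; joining the 16 pieces gives the next term.

smsismimsmsiimsismsismimimsismim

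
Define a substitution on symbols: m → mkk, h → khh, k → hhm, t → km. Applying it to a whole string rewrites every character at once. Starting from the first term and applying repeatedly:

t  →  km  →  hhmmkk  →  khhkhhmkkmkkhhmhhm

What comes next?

φ(khhkhhmkkmkkhhmhhm) expands symbol-by-symbol to hhm khh khh hhm khh khh mkk hhm hhm mkk hhm hhm khh khh mkk khh khh mkk; joining the 18 pieces gives the next term.

hhmkhhkhhhhmkhhkhhmkkhhmhhmmkkhhmhhmkhhkhhmkkkhhkhhmkk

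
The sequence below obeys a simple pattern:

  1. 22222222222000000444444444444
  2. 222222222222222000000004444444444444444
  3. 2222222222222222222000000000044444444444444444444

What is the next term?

22222222222222222222222000000000000444444444444444444444444

Term n consists of 4n-1 2's, followed by 2n 0's, followed by 4n 4's, where the shown terms are n = 3, 4, 5.
Setting n = 6 gives 23, 12, 24 characters in each block.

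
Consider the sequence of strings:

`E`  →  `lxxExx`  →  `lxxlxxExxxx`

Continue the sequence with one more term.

lxxlxxlxxExxxxxx

s(k+1) = lxx·s(k)·xx, so each term gains lxx as a prefix and xx as a suffix.
So the next term is lxx·lxxlxxExxxx·xx.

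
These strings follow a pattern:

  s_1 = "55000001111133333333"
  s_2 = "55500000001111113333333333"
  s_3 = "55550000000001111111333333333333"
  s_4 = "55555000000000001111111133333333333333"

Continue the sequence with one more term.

The n-th term is n-1 5's then 2n-1 0's then n+2 1's then 2n+2 3's, where the shown terms are n = 3, 4, 5, 6.
Setting n = 7 gives 6, 13, 9, 16 characters in each block.

55555500000000000001111111113333333333333333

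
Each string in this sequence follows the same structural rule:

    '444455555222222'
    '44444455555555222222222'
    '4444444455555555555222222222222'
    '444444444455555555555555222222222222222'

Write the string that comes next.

The n-th term is 2n 4's then 3n-1 5's then 3n 2's, where the shown terms are n = 2, 3, 4, 5.
For the next term, n = 6, so the run lengths are 12, 17, 18.

44444444444455555555555555555222222222222222222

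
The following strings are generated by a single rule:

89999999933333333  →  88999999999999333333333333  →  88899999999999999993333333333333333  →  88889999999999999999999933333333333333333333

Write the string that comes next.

88888999999999999999999999999333333333333333333333333

Term n consists of n-1 8's, followed by 4n 9's, followed by 4n 3's, where the shown terms are n = 2, 3, 4, 5.
For the next term, n = 6, so the run lengths are 5, 24, 24.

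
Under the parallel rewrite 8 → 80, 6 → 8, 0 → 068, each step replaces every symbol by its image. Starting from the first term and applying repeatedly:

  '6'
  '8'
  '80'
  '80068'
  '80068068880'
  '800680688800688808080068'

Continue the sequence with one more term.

Replace each of the 24 characters of 800680688800688808080068 in place — 80 068 068 8 80 068 8 80 80 80 068 068 8 80 80 80 068 80 068 80 068 068 8 80 — and concatenate.

80068068880068880808006806888080800688006880068068880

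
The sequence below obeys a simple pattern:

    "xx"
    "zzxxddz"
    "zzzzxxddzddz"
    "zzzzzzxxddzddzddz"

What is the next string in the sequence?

zzzzzzzzxxddzddzddzddz

Each term wraps the previous one in zz on the left and ddz on the right.
One more step from zzzzzzxxddzddzddz gives the answer.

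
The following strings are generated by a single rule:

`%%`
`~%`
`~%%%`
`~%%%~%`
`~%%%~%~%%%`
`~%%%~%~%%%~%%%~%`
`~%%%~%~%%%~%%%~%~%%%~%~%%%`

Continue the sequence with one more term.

Each term (from the third on) is the previous term followed by the one before it: term 3 = ~%·%% = ~%%%.
Continuing: ~%%%~%~%%%~%%%~%~%%%~%~%%% · ~%%%~%~%%%~%%%~% gives term 8.

~%%%~%~%%%~%%%~%~%%%~%~%%%~%%%~%~%%%~%%%~%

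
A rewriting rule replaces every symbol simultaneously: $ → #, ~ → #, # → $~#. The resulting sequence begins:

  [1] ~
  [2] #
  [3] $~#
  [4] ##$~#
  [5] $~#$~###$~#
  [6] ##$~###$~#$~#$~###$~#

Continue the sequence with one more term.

$~#$~###$~#$~#$~###$~###$~###$~#$~#$~###$~#

φ(##$~###$~#$~#$~###$~#) expands symbol-by-symbol to $~# $~# # # $~# $~# $~# # # $~# # # $~# # # $~# $~# $~# # # $~#; joining the 21 pieces gives the next term.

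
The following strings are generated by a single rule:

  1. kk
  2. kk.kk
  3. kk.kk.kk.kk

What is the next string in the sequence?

Every step duplicates the string with '.' between the halves.
Doubling kk.kk.kk.kk with '.' between the halves:

kk.kk.kk.kk.kk.kk.kk.kk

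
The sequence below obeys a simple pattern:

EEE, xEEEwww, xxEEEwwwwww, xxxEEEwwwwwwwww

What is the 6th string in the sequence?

xxxxxEEEwwwwwwwwwwwwwww

Each term wraps the previous one in x on the left and www on the right.
From xxxEEEwwwwwwwww, 2 further steps: xxxEEEwwwwwwwww → xxxxEEEwwwwwwwwwwww → (answer).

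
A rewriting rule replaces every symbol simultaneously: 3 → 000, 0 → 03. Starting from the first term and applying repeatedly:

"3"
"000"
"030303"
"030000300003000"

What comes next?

Replace each of the 15 characters of 030000300003000 in place — 03 000 03 03 03 03 000 03 03 03 03 000 03 03 03 — and concatenate.

030000303030300003030303000030303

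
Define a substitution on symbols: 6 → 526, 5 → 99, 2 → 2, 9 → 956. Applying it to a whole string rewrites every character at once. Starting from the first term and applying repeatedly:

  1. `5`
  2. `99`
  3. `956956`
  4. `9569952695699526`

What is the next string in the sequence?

Applying the rule to each of the 16 symbols of 9569952695699526 gives the pieces 956 99 526 956 956 99 2 526 956 99 526 956 956 99 2 526, which concatenate to the answer.

9569952695695699252695699526956956992526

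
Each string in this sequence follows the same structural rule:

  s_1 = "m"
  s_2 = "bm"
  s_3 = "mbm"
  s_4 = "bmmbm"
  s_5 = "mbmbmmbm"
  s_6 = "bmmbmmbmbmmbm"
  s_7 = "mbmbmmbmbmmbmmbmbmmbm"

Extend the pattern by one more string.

bmmbmmbmbmmbmmbmbmmbmbmmbmmbmbmmbm

This is a Fibonacci-style word recurrence s(k) = s(k−2)·s(k−1): e.g. m·bm = mbm.
So term 8 is bmmbmmbmbmmbm·mbmbmmbmbmmbmmbmbmmbm.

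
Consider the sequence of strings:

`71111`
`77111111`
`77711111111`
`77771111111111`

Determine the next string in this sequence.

Each string has the form 7^{n-1} 1^{2n}, where the shown terms are n = 2, 3, 4, 5.
Setting n = 6 gives 5, 12 characters in each block.

77777111111111111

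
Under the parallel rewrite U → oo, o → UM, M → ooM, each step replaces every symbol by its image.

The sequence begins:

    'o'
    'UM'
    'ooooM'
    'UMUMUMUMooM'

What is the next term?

ooooMooooMooooMooooMUMUMooM

Expanding UMUMUMUMooM: U→oo, M→ooM, U→oo, M→ooM, U→oo, M→ooM, U→oo, M→ooM, o→UM, o→UM, M→ooM. Concatenated: oo ooM oo ooM oo ooM oo ooM UM UM ooM.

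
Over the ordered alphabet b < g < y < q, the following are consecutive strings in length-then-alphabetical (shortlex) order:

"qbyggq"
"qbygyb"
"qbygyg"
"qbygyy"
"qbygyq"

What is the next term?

The successor of qbygyq increments the rightmost position that isn't already q and resets every position after it to b.

qbygqb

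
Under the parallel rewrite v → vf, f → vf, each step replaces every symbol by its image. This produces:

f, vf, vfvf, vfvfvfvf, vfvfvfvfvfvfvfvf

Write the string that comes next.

Rewriting the 16 symbols of vfvfvfvfvfvfvfvf one by one yields vf vf vf vf vf vf vf vf vf vf vf vf vf vf vf vf; concatenated:

vfvfvfvfvfvfvfvfvfvfvfvfvfvfvfvf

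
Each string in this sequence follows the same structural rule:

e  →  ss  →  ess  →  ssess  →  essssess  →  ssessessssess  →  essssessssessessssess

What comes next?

From term 3 onward, concatenate the second-to-last term with the last: e·ss = ess, ss·ess = ssess, …
The next term joins ssessessssess and essssessssessessssess.

ssessessssessessssessssessessssess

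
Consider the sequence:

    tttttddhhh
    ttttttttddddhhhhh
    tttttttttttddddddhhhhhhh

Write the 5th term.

Each string has the form t^{3n-1} d^{2n-2} h^{2n-1}, where the shown terms are n = 2, 3, 4.
At n = 6 the blocks have lengths 17, 10, 11.

tttttttttttttttttddddddddddhhhhhhhhhhh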